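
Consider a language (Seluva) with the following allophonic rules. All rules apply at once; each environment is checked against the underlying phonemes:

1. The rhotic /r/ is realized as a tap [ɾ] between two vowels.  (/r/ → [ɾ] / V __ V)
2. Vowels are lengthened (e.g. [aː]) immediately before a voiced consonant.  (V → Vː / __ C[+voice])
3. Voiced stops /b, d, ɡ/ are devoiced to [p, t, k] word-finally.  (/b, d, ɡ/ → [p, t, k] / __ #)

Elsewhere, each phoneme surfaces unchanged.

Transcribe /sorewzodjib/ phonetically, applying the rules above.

[soːɾeːwzoːdjiːp]

/s/ (word-initial) is unaffected → [s].
/o/ meets the environment for rule 2 (before a voiced consonant) → [oː].
Rule 1 applies to /r/ (between /o/ and /e/: between two vowels) → [ɾ].
Rule 2 applies to /e/ (between /r/ and /w/: before a voiced consonant) → [eː].
/w/ (between /e/ and /z/): no rule targets it → [w].
/z/ (between /w/ and /o/): no rule targets it → [z].
Rule 2 applies to /o/ (between /z/ and /d/: before a voiced consonant) → [oː].
/d/ — between /o/ and /j/; rule 3 does not apply here → [d].
/j/ (between /d/ and /i/): no rule targets it → [j].
Rule 2 applies to /i/ (between /j/ and /b/: before a voiced consonant) → [iː].
/b/ meets the environment for rule 3 (word-finally) → [p].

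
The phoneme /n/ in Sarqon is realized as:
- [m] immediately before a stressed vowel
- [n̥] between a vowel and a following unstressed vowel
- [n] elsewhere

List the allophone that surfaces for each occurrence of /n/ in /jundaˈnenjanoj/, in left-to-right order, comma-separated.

[n], [m], [n], [n̥]

Occurrence 1 (position 3): no conditioning environment matches → elsewhere allophone [n].
Occurrence 2 (position 6): immediately before a stressed vowel → [m].
Occurrence 3 (position 8): no conditioning environment matches → elsewhere allophone [n].
Occurrence 4 (position 11): between a vowel and a following unstressed vowel → [n̥].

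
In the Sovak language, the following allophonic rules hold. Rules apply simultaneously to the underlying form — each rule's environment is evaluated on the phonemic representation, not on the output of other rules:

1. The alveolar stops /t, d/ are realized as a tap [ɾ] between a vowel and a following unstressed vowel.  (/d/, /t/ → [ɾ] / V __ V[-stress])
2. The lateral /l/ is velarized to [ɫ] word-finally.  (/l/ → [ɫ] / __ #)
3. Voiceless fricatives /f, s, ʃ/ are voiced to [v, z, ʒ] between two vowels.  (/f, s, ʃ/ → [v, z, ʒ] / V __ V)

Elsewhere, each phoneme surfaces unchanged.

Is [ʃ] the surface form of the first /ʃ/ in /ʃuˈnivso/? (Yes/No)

Yes

/ʃ/ — word-initial; rule 3 does not apply here → [ʃ].
The actual realization is [ʃ], which matches [ʃ].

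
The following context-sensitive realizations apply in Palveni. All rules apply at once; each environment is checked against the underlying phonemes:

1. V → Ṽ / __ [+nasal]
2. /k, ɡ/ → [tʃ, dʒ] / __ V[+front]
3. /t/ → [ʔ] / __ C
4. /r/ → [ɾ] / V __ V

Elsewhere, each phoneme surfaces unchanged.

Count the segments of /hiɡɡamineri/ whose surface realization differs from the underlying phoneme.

Segments that undergo a rule: /a/ → [ã] (rule 1); /i/ → [ĩ] (rule 1); /r/ → [ɾ] (rule 4).
All other segments surface unchanged.

3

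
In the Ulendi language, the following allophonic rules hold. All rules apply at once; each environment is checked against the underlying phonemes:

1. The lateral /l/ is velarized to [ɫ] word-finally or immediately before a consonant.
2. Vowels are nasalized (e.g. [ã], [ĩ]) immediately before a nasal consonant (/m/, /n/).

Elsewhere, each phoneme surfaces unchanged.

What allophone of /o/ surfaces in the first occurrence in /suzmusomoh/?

[õ]

/o/ meets the environment for rule 2 (before a nasal consonant) → [õ].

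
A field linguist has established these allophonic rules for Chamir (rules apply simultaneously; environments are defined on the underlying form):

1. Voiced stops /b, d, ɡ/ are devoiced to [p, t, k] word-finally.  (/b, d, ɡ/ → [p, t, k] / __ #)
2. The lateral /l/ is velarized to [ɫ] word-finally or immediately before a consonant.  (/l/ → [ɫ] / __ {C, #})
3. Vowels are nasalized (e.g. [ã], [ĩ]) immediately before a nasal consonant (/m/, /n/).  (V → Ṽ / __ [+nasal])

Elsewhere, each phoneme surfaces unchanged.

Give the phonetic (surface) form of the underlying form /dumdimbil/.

[dũmdĩmbiɫ]

/d/ (word-initial): rule 1 targets it, but not word-finally → unchanged [d].
/u/ (between /d/ and /m/): before a nasal consonant, so rule 3 applies → [ũ].
/m/ (between /u/ and /d/): no rule targets it → [m].
/d/ (between /m/ and /i/): rule 1 targets it, but not word-finally → unchanged [d].
/i/ (between /d/ and /m/): before a nasal consonant, so rule 3 applies → [ĩ].
/m/ (between /i/ and /b/) is unaffected → [m].
/b/ (between /m/ and /i/) is in the target of rule 1 but the environment (word-finally) is not met → [b].
/i/ (between /b/ and /l/) is in the target of rule 3 but the environment (before a nasal consonant) is not met → [i].
/l/ (word-final): word-finally or immediately before a consonant, so rule 2 applies → [ɫ].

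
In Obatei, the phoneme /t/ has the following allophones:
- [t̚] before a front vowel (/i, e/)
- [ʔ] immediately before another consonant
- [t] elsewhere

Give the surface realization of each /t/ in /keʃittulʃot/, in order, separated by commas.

Occurrence 1 (position 5): immediately before another consonant → [ʔ].
Occurrence 2 (position 6): no conditioning environment matches → elsewhere allophone [t].
Occurrence 3 (position 11): no conditioning environment matches → elsewhere allophone [t].

[ʔ], [t], [t]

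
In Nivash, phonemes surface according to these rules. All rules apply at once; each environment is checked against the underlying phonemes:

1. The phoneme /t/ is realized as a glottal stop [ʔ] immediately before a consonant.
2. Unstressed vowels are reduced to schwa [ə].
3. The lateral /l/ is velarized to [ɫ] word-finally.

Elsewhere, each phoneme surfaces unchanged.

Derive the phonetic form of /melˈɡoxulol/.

/m/ — not in any rule's target class → [m].
/e/ (between /m/ and /l/): in an unstressed syllable, so rule 2 applies → [ə].
/l/ (between /e/ and /ɡ/) is in the target of rule 3 but the environment (word-finally) is not met → [l].
/ɡ/ — not in any rule's target class → [ɡ].
/o/ (between /ɡ/ and /x/) is in the target of rule 2 but the environment (in an unstressed syllable) is not met → [o].
/x/ (between /o/ and /u/) is unaffected → [x].
Rule 2 applies to /u/ (between /x/ and /l/: in an unstressed syllable) → [ə].
/l/ (between /u/ and /o/): rule 3 targets it, but not word-finally → unchanged [l].
/o/ — between /l/ and /l/, in an unstressed syllable — surfaces as [ə] (rule 2).
/l/ (word-final): word-finally, so rule 3 applies → [ɫ].

[məlˈɡoxələɫ]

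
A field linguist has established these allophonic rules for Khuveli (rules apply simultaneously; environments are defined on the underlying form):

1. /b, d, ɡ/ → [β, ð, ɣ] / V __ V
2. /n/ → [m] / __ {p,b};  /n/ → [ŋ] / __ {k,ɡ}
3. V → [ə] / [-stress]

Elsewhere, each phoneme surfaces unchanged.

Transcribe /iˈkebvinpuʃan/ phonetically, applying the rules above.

/i/ — word-initial, in an unstressed syllable — surfaces as [ə] (rule 3).
/k/ (between /i/ and /e/) is unaffected → [k].
/e/ (between /k/ and /b/) is in the target of rule 3 but the environment (in an unstressed syllable) is not met → [e].
/b/ (between /e/ and /v/) fails the environment for rule 1, so it stays [b].
/v/ (between /b/ and /i/) is unaffected → [v].
/i/ — between /v/ and /n/, in an unstressed syllable — surfaces as [ə] (rule 3).
Rule 2 applies to /n/ (between /i/ and /p/: before a labial or velar stop) → [m].
/p/ (between /n/ and /u/): no rule targets it → [p].
/u/ (between /p/ and /ʃ/): in an unstressed syllable, so rule 3 applies → [ə].
/ʃ/ (between /u/ and /a/) is unaffected → [ʃ].
/a/ (between /ʃ/ and /n/): in an unstressed syllable, so rule 3 applies → [ə].
/n/ — word-final; rule 2 does not apply here → [n].

[əˈkebvəmpəʃən]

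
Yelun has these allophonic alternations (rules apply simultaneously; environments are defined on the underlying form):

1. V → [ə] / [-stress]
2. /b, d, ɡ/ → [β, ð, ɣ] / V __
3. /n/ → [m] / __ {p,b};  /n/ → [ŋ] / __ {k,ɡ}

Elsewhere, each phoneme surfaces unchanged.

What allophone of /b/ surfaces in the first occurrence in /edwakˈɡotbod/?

/b/ (between /t/ and /o/) is in the target of rule 2 but the environment (immediately after a vowel) is not met → [b].

[b]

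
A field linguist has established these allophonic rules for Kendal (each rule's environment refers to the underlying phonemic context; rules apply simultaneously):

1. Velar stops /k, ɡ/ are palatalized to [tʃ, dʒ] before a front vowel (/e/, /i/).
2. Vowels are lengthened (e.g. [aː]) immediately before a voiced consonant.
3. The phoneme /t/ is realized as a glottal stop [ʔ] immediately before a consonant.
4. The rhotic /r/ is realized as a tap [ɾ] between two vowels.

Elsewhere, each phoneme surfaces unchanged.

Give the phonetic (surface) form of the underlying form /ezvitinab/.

[eːzvitiːnaːb]

/e/ — word-initial, before a voiced consonant — surfaces as [eː] (rule 2).
/z/ (between /e/ and /v/): no rule targets it → [z].
/v/ — not in any rule's target class → [v].
/i/ (between /v/ and /t/) fails the environment for rule 2, so it stays [i].
/t/ — between /i/ and /i/; rule 3 does not apply here → [t].
/i/ meets the environment for rule 2 (before a voiced consonant) → [iː].
/n/ (between /i/ and /a/): no rule targets it → [n].
/a/ meets the environment for rule 2 (before a voiced consonant) → [aː].
/b/ (word-final): no rule targets it → [b].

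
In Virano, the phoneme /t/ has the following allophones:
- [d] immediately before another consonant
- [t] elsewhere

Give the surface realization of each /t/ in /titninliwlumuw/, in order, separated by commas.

Occurrence 1 (position 1): no conditioning environment matches → elsewhere allophone [t].
Occurrence 2 (position 3): immediately before another consonant → [d].

[t], [d]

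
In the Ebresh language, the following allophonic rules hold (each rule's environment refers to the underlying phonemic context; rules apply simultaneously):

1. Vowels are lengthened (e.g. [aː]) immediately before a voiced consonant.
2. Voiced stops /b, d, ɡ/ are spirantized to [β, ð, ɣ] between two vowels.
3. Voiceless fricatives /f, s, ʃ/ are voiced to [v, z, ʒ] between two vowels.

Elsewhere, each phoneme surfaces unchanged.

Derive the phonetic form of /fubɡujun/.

[fuːbɡuːjuːn]

/f/ (word-initial) is in the target of rule 3 but the environment (between two vowels) is not met → [f].
/u/ — between /f/ and /b/, before a voiced consonant — surfaces as [uː] (rule 1).
/b/ (between /u/ and /ɡ/) is in the target of rule 2 but the environment (between two vowels) is not met → [b].
/ɡ/ (between /b/ and /u/) fails the environment for rule 2, so it stays [ɡ].
/u/ (between /ɡ/ and /j/): before a voiced consonant, so rule 1 applies → [uː].
/j/ — not in any rule's target class → [j].
/u/ (between /j/ and /n/) occurs before a voiced consonant → [uː] by rule 1.
/n/ — not in any rule's target class → [n].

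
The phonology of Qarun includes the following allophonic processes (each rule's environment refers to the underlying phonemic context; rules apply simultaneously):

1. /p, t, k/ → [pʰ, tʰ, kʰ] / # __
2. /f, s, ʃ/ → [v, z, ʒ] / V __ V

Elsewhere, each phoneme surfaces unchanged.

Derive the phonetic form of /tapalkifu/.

[tʰapalkivu]

/t/ (word-initial): word-initially, so rule 1 applies → [tʰ].
/a/ stays [a].
/p/ (between /a/ and /a/): rule 1 targets it, but not word-initially → unchanged [p].
/a/ (between /p/ and /l/): no rule targets it → [a].
/l/ — not in any rule's target class → [l].
/k/ — between /l/ and /i/; rule 1 does not apply here → [k].
/i/ (between /k/ and /f/) is unaffected → [i].
Rule 2 applies to /f/ (between /i/ and /u/: between two vowels) → [v].
/u/ (word-final): no rule targets it → [u].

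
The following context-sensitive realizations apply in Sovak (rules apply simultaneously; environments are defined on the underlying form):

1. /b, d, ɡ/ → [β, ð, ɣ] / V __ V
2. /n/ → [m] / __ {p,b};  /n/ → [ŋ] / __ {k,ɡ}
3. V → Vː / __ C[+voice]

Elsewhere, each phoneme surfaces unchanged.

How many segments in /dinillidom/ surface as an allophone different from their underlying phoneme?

5

Segments that undergo a rule: /i/ → [iː] (rule 3); /i/ → [iː] (rule 3); /i/ → [iː] (rule 3); /d/ → [ð] (rule 1); /o/ → [oː] (rule 3).
All other segments surface unchanged.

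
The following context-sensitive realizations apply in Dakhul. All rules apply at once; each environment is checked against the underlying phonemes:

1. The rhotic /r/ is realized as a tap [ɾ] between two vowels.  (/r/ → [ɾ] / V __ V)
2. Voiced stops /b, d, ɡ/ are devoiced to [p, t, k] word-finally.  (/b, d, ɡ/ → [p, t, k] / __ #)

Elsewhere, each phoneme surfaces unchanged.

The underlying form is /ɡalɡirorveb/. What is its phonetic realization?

/ɡ/ — word-initial; rule 2 does not apply here → [ɡ].
/ɡ/ — between /l/ and /i/; rule 2 does not apply here → [ɡ].
Rule 1 applies to /r/ (between /i/ and /o/: between two vowels) → [ɾ].
/r/ (between /o/ and /v/) fails the environment for rule 1, so it stays [r].
/b/ — word-final, word-finally — surfaces as [p] (rule 2).

[ɡalɡiɾorvep]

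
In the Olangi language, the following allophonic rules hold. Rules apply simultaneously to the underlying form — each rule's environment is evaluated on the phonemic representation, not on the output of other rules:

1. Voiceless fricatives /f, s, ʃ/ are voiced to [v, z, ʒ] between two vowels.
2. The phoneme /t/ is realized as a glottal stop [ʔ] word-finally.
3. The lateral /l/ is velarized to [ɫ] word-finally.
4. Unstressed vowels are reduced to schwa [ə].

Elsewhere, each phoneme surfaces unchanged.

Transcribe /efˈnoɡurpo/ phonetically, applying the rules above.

[əfˈnoɡərpə]

/e/ meets the environment for rule 4 (in an unstressed syllable) → [ə].
/f/ (between /e/ and /n/) is in the target of rule 1 but the environment (between two vowels) is not met → [f].
/n/ (between /f/ and /o/): no rule targets it → [n].
/o/ (between /n/ and /ɡ/) fails the environment for rule 4, so it stays [o].
/ɡ/ (between /o/ and /u/) is unaffected → [ɡ].
Rule 4 applies to /u/ (between /ɡ/ and /r/: in an unstressed syllable) → [ə].
/r/ stays [r].
/p/ (between /r/ and /o/) is unaffected → [p].
/o/ (word-final) occurs in an unstressed syllable → [ə] by rule 4.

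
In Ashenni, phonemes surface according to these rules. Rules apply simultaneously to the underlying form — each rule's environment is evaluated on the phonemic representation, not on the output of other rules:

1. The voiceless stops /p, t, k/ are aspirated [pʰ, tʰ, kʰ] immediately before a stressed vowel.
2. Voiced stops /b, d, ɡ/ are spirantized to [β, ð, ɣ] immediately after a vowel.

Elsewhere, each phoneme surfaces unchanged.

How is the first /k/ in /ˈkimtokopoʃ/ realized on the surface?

[kʰ]

/k/ meets the environment for rule 1 (immediately before a stressed vowel) → [kʰ].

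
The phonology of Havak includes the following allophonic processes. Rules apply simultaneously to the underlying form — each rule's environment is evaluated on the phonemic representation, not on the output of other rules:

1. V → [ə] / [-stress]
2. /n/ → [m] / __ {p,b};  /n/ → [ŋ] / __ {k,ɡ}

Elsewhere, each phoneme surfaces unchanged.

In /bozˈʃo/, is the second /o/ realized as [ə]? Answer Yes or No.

No

/o/ — word-final; rule 1 does not apply here → [o].
The actual realization is [o], not [ə].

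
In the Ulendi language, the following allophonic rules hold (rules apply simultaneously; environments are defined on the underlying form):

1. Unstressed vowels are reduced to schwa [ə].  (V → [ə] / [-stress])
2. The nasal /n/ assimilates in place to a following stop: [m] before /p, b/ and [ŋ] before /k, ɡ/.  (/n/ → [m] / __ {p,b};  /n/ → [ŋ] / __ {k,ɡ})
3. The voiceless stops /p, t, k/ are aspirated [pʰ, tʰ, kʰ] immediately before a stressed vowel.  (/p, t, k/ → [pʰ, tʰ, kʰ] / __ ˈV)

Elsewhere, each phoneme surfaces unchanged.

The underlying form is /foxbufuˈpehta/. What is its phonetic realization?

/f/ stays [f].
/o/ meets the environment for rule 1 (in an unstressed syllable) → [ə].
/x/ stays [x].
/b/ — not in any rule's target class → [b].
/u/ meets the environment for rule 1 (in an unstressed syllable) → [ə].
/f/ (between /u/ and /u/) is unaffected → [f].
/u/ — between /f/ and /p/, in an unstressed syllable — surfaces as [ə] (rule 1).
/p/ — between /u/ and /e/, immediately before a stressed vowel — surfaces as [pʰ] (rule 3).
/e/ (between /p/ and /h/) is in the target of rule 1 but the environment (in an unstressed syllable) is not met → [e].
/h/ (between /e/ and /t/) is unaffected → [h].
/t/ (between /h/ and /a/) fails the environment for rule 3, so it stays [t].
Rule 1 applies to /a/ (word-final: in an unstressed syllable) → [ə].

[fəxbəfəˈpʰehtə]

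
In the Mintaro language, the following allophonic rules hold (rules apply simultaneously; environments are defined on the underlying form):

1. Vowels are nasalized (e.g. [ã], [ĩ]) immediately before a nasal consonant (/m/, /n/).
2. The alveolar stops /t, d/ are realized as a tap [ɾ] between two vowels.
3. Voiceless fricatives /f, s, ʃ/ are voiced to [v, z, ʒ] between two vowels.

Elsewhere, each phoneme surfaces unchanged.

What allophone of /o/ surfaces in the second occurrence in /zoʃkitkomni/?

/o/ — between /k/ and /m/, before a nasal consonant — surfaces as [õ] (rule 1).

[õ]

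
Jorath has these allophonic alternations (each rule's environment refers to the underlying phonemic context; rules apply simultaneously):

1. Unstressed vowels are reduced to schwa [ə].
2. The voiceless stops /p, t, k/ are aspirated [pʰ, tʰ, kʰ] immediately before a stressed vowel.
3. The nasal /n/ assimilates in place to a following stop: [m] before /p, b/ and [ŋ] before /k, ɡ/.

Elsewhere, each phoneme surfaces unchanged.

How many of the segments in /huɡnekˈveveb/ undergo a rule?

Segments that undergo a rule: /u/ → [ə] (rule 1); /e/ → [ə] (rule 1); /e/ → [ə] (rule 1).
All other segments surface unchanged.

3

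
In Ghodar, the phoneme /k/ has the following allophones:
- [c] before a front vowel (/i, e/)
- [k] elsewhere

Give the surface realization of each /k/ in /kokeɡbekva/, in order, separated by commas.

[k], [c], [k]

Occurrence 1 (position 1): no conditioning environment matches → elsewhere allophone [k].
Occurrence 2 (position 3): before a front vowel (/i, e/) → [c].
Occurrence 3 (position 8): no conditioning environment matches → elsewhere allophone [k].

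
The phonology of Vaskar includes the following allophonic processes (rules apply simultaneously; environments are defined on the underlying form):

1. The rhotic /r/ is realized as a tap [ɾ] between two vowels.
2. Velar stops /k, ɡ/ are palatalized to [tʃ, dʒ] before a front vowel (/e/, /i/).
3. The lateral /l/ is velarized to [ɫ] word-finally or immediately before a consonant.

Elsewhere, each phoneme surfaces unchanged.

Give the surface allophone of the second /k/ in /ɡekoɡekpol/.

[k]

/k/ — between /e/ and /p/; rule 2 does not apply here → [k].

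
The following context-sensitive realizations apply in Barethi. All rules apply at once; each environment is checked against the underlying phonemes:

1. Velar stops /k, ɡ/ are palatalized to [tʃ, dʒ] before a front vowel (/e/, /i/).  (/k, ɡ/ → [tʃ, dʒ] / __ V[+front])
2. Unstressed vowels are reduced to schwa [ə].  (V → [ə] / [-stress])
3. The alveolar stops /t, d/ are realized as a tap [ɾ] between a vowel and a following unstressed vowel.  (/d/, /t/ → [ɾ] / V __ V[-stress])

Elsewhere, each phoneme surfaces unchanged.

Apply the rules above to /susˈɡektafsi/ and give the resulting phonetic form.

[səsˈdʒektəfsə]

/u/ meets the environment for rule 2 (in an unstressed syllable) → [ə].
/ɡ/ meets the environment for rule 1 (before a front vowel) → [dʒ].
/e/ — between /ɡ/ and /k/; rule 2 does not apply here → [e].
/k/ (between /e/ and /t/) is in the target of rule 1 but the environment (before a front vowel) is not met → [k].
/t/ (between /k/ and /a/) fails the environment for rule 3, so it stays [t].
Rule 2 applies to /a/ (between /t/ and /f/: in an unstressed syllable) → [ə].
/i/ meets the environment for rule 2 (in an unstressed syllable) → [ə].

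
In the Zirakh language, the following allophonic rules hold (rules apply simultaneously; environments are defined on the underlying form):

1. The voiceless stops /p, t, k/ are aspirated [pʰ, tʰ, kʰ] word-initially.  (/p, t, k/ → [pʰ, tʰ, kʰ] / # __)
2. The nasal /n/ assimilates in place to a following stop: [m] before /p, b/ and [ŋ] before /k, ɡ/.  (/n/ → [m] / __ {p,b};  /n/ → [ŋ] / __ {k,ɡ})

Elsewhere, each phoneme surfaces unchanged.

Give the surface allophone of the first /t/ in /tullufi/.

/t/ (word-initial): word-initially, so rule 1 applies → [tʰ].

[tʰ]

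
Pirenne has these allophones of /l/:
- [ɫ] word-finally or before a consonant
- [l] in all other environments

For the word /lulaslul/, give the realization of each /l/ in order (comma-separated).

[l], [l], [l], [ɫ]

Occurrence 1 (position 1): no conditioning environment matches → elsewhere allophone [l].
Occurrence 2 (position 3): no conditioning environment matches → elsewhere allophone [l].
Occurrence 3 (position 6): no conditioning environment matches → elsewhere allophone [l].
Occurrence 4 (position 8): word-finally or before a consonant → [ɫ].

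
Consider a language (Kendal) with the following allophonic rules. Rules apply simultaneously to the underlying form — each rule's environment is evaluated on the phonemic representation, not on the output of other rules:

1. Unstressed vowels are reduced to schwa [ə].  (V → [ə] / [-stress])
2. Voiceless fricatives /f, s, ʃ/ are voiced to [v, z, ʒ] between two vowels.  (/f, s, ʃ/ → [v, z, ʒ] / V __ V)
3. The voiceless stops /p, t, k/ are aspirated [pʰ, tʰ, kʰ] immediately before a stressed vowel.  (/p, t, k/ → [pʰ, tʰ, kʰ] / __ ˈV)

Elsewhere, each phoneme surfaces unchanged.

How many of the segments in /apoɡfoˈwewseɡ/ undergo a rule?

4

Segments that undergo a rule: /a/ → [ə] (rule 1); /o/ → [ə] (rule 1); /o/ → [ə] (rule 1); /e/ → [ə] (rule 1).
All other segments surface unchanged.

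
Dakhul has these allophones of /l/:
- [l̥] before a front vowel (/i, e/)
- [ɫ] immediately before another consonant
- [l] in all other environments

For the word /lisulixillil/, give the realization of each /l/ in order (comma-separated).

[l̥], [l̥], [ɫ], [l̥], [l]

Occurrence 1 (position 1): before a front vowel (/i, e/) → [l̥].
Occurrence 2 (position 5): before a front vowel (/i, e/) → [l̥].
Occurrence 3 (position 9): immediately before another consonant → [ɫ].
Occurrence 4 (position 10): before a front vowel (/i, e/) → [l̥].
Occurrence 5 (position 12): no conditioning environment matches → elsewhere allophone [l].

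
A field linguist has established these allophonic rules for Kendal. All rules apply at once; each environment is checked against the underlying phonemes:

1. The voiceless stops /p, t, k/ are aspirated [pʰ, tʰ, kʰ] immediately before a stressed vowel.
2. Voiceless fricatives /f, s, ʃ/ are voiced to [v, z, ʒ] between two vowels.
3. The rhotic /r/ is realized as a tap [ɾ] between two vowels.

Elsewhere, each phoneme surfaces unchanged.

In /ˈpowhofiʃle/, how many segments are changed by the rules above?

Segments that undergo a rule: /p/ → [pʰ] (rule 1); /f/ → [v] (rule 2).
All other segments surface unchanged.

2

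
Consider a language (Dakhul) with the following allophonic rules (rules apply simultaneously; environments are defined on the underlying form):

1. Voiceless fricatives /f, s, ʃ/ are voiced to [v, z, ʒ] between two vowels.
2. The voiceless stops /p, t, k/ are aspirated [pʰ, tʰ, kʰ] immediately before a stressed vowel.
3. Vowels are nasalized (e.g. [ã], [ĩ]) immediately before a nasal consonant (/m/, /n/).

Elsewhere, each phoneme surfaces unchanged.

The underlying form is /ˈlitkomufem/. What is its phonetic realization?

/l/ — not in any rule's target class → [l].
/i/ — between /l/ and /t/; rule 3 does not apply here → [i].
/t/ (between /i/ and /k/) fails the environment for rule 2, so it stays [t].
/k/ (between /t/ and /o/) fails the environment for rule 2, so it stays [k].
/o/ (between /k/ and /m/): before a nasal consonant, so rule 3 applies → [õ].
/m/ stays [m].
/u/ (between /m/ and /f/) fails the environment for rule 3, so it stays [u].
/f/ (between /u/ and /e/): between two vowels, so rule 1 applies → [v].
/e/ meets the environment for rule 3 (before a nasal consonant) → [ẽ].
/m/ — not in any rule's target class → [m].

[ˈlitkõmuvẽm]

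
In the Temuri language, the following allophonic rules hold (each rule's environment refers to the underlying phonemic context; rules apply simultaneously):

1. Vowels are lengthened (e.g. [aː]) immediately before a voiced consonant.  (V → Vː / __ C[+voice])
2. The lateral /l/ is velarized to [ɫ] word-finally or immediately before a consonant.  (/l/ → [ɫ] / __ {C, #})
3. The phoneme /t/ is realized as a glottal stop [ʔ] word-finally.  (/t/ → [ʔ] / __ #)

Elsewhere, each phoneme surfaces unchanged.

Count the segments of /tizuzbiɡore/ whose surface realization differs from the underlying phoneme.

4

Segments that undergo a rule: /i/ → [iː] (rule 1); /u/ → [uː] (rule 1); /i/ → [iː] (rule 1); /o/ → [oː] (rule 1).
All other segments surface unchanged.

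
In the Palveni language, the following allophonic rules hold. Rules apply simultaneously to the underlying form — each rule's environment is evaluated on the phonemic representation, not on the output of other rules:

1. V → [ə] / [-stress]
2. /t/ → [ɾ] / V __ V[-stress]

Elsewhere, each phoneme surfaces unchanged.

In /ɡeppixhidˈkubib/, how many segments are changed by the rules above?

4

Segments that undergo a rule: /e/ → [ə] (rule 1); /i/ → [ə] (rule 1); /i/ → [ə] (rule 1); /i/ → [ə] (rule 1).
All other segments surface unchanged.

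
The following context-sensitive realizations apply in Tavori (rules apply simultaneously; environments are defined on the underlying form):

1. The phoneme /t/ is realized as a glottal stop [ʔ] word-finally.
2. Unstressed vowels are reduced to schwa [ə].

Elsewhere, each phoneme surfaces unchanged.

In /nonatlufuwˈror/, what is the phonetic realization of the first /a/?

[ə]

Rule 2 applies to /a/ (between /n/ and /t/: in an unstressed syllable) → [ə].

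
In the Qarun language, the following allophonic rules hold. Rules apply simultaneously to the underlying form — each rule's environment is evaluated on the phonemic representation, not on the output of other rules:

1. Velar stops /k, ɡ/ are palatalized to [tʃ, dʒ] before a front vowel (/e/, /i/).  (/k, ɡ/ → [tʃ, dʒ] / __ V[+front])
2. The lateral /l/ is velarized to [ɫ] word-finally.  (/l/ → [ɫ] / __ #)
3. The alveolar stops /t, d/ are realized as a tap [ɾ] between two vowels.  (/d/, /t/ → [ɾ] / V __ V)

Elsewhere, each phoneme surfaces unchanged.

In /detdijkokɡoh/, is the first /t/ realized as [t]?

Yes

/t/ (between /e/ and /d/) is in the target of rule 3 but the environment (between two vowels) is not met → [t].
The actual realization is [t], which matches [t].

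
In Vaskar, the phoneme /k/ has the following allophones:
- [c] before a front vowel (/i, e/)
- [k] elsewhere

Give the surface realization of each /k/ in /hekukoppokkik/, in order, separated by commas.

Occurrence 1 (position 3): no conditioning environment matches → elsewhere allophone [k].
Occurrence 2 (position 5): no conditioning environment matches → elsewhere allophone [k].
Occurrence 3 (position 10): no conditioning environment matches → elsewhere allophone [k].
Occurrence 4 (position 11): before a front vowel → [c].
Occurrence 5 (position 13): no conditioning environment matches → elsewhere allophone [k].

[k], [k], [k], [c], [k]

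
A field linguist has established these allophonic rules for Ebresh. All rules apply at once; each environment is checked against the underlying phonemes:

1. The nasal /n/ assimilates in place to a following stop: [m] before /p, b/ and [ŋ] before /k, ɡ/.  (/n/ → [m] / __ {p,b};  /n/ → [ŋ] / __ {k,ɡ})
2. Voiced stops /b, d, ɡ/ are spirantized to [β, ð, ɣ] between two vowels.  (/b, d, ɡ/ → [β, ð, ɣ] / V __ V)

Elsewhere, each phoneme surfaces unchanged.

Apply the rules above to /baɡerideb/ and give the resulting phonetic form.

/b/ (word-initial) fails the environment for rule 2, so it stays [b].
/a/ — not in any rule's target class → [a].
/ɡ/ (between /a/ and /e/) occurs between two vowels → [ɣ] by rule 2.
/e/ (between /ɡ/ and /r/) is unaffected → [e].
/r/ (between /e/ and /i/): no rule targets it → [r].
/i/ (between /r/ and /d/) is unaffected → [i].
/d/ — between /i/ and /e/, between two vowels — surfaces as [ð] (rule 2).
/e/ (between /d/ and /b/): no rule targets it → [e].
/b/ (word-final): rule 2 targets it, but not between two vowels → unchanged [b].

[baɣeriðeb]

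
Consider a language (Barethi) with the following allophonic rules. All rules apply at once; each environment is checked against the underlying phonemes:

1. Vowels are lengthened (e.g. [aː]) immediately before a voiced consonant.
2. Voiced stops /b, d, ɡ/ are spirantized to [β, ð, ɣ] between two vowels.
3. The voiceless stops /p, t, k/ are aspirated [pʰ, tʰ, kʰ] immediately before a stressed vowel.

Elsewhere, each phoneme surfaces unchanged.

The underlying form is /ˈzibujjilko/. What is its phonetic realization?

[ˈziːβuːjjiːlko]

/i/ meets the environment for rule 1 (before a voiced consonant) → [iː].
/b/ (between /i/ and /u/): between two vowels, so rule 2 applies → [β].
/u/ (between /b/ and /j/) occurs before a voiced consonant → [uː] by rule 1.
Rule 1 applies to /i/ (between /j/ and /l/: before a voiced consonant) → [iː].
/k/ (between /l/ and /o/): rule 3 targets it, but not immediately before a stressed vowel → unchanged [k].
/o/ (word-final) is in the target of rule 1 but the environment (before a voiced consonant) is not met → [o].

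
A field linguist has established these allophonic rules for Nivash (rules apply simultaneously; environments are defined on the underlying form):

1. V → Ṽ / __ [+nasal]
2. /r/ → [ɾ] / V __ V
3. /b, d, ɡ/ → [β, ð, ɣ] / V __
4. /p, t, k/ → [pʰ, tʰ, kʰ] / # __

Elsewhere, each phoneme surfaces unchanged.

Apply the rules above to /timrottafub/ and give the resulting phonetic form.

Rule 4 applies to /t/ (word-initial: word-initially) → [tʰ].
Rule 1 applies to /i/ (between /t/ and /m/: before a nasal consonant) → [ĩ].
/m/ stays [m].
/r/ (between /m/ and /o/) fails the environment for rule 2, so it stays [r].
/o/ (between /r/ and /t/): rule 1 targets it, but not before a nasal consonant → unchanged [o].
/t/ (between /o/ and /t/) is in the target of rule 4 but the environment (word-initially) is not met → [t].
/t/ (between /t/ and /a/): rule 4 targets it, but not word-initially → unchanged [t].
/a/ (between /t/ and /f/) fails the environment for rule 1, so it stays [a].
/f/ stays [f].
/u/ (between /f/ and /b/) fails the environment for rule 1, so it stays [u].
/b/ (word-final) occurs immediately after a vowel → [β] by rule 3.

[tʰĩmrottafuβ]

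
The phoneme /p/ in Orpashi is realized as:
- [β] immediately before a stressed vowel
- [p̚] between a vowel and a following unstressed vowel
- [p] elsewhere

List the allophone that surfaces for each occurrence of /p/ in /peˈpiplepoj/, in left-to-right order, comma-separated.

Occurrence 1 (position 1): no conditioning environment matches → elsewhere allophone [p].
Occurrence 2 (position 3): immediately before a stressed vowel → [β].
Occurrence 3 (position 5): no conditioning environment matches → elsewhere allophone [p].
Occurrence 4 (position 8): between a vowel and a following unstressed vowel → [p̚].

[p], [β], [p], [p̚]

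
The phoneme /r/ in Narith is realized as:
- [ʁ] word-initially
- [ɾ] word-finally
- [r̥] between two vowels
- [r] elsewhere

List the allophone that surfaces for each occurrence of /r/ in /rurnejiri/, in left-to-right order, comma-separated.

Occurrence 1 (position 1): word-initially → [ʁ].
Occurrence 2 (position 3): no conditioning environment matches → elsewhere allophone [r].
Occurrence 3 (position 8): between two vowels → [r̥].

[ʁ], [r], [r̥]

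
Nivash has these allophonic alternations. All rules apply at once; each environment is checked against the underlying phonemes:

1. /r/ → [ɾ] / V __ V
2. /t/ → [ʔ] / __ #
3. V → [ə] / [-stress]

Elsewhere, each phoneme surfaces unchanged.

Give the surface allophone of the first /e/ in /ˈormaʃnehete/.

[ə]

/e/ (between /n/ and /h/): in an unstressed syllable, so rule 3 applies → [ə].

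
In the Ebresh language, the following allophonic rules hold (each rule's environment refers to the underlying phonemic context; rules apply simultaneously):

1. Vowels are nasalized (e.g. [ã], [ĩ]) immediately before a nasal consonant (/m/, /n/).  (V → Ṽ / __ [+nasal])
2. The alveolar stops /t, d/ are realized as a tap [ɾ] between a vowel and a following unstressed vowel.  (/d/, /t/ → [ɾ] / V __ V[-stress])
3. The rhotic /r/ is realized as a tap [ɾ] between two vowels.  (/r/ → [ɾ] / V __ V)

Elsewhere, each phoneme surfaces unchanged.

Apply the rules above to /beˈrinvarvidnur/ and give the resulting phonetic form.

[beˈɾĩnvarvidnur]

/b/ stays [b].
/e/ (between /b/ and /r/) fails the environment for rule 1, so it stays [e].
/r/ (between /e/ and /i/): between two vowels, so rule 3 applies → [ɾ].
/i/ meets the environment for rule 1 (before a nasal consonant) → [ĩ].
/n/ (between /i/ and /v/) is unaffected → [n].
/v/ (between /n/ and /a/): no rule targets it → [v].
/a/ (between /v/ and /r/): rule 1 targets it, but not before a nasal consonant → unchanged [a].
/r/ (between /a/ and /v/): rule 3 targets it, but not between two vowels → unchanged [r].
/v/ stays [v].
/i/ — between /v/ and /d/; rule 1 does not apply here → [i].
/d/ (between /i/ and /n/) fails the environment for rule 2, so it stays [d].
/n/ (between /d/ and /u/): no rule targets it → [n].
/u/ (between /n/ and /r/) is in the target of rule 1 but the environment (before a nasal consonant) is not met → [u].
/r/ (word-final) fails the environment for rule 3, so it stays [r].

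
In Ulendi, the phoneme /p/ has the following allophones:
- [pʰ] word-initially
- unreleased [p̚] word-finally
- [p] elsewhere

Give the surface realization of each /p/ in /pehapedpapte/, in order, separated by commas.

[pʰ], [p], [p], [p]

Occurrence 1 (position 1): word-initially → [pʰ].
Occurrence 2 (position 5): no conditioning environment matches → elsewhere allophone [p].
Occurrence 3 (position 8): no conditioning environment matches → elsewhere allophone [p].
Occurrence 4 (position 10): no conditioning environment matches → elsewhere allophone [p].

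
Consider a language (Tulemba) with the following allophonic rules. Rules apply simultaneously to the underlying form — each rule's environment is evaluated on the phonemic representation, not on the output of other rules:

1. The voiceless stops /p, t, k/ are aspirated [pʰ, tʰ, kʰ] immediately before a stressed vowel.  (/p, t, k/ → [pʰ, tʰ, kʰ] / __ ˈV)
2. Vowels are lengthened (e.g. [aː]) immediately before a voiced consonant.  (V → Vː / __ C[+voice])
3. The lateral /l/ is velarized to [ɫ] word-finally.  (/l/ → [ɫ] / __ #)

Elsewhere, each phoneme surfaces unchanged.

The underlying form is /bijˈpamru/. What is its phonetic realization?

/b/ (word-initial) is unaffected → [b].
/i/ (between /b/ and /j/) occurs before a voiced consonant → [iː] by rule 2.
/j/ — not in any rule's target class → [j].
/p/ (between /j/ and /a/): immediately before a stressed vowel, so rule 1 applies → [pʰ].
/a/ — between /p/ and /m/, before a voiced consonant — surfaces as [aː] (rule 2).
/m/ (between /a/ and /r/): no rule targets it → [m].
/r/ — not in any rule's target class → [r].
/u/ (word-final) is in the target of rule 2 but the environment (before a voiced consonant) is not met → [u].

[biːjˈpʰaːmru]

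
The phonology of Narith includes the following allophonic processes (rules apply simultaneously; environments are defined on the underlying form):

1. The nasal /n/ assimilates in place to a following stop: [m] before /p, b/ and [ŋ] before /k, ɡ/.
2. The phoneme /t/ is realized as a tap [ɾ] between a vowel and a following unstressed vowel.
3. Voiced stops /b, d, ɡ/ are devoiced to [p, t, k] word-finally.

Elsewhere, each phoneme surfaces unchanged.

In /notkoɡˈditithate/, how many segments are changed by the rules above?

Segments that undergo a rule: /t/ → [ɾ] (rule 2); /t/ → [ɾ] (rule 2).
All other segments surface unchanged.

2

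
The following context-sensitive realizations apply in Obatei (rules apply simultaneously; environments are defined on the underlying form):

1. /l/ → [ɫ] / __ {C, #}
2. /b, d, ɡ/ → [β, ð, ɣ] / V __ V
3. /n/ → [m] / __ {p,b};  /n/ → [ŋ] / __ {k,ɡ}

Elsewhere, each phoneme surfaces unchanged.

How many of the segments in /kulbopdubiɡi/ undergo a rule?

3

Segments that undergo a rule: /l/ → [ɫ] (rule 1); /b/ → [β] (rule 2); /ɡ/ → [ɣ] (rule 2).
All other segments surface unchanged.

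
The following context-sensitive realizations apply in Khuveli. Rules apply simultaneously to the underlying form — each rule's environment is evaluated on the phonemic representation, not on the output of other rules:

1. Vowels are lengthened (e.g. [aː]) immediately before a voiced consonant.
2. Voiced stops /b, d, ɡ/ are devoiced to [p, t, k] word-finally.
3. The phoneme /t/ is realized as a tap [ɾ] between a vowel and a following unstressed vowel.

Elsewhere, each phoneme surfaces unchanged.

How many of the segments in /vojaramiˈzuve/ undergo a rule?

Segments that undergo a rule: /o/ → [oː] (rule 1); /a/ → [aː] (rule 1); /a/ → [aː] (rule 1); /i/ → [iː] (rule 1); /u/ → [uː] (rule 1).
All other segments surface unchanged.

5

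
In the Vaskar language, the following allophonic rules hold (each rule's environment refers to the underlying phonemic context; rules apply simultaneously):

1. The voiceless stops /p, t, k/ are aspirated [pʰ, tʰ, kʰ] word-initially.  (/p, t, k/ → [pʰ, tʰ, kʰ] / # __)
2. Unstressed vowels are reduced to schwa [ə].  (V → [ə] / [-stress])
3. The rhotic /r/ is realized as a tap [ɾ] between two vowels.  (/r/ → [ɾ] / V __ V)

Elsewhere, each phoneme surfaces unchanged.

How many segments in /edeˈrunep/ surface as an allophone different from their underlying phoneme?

Segments that undergo a rule: /e/ → [ə] (rule 2); /e/ → [ə] (rule 2); /r/ → [ɾ] (rule 3); /e/ → [ə] (rule 2).
All other segments surface unchanged.

4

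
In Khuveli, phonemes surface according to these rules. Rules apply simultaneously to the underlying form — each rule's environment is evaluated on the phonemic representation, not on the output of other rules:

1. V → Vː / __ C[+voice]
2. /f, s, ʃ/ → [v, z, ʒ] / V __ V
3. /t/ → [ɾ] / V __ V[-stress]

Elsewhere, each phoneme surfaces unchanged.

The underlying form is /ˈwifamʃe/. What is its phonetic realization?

[ˈwivaːmʃe]

/w/ (word-initial) is unaffected → [w].
/i/ — between /w/ and /f/; rule 1 does not apply here → [i].
/f/ (between /i/ and /a/) occurs between two vowels → [v] by rule 2.
Rule 1 applies to /a/ (between /f/ and /m/: before a voiced consonant) → [aː].
/m/ (between /a/ and /ʃ/) is unaffected → [m].
/ʃ/ (between /m/ and /e/) fails the environment for rule 2, so it stays [ʃ].
/e/ (word-final) is in the target of rule 1 but the environment (before a voiced consonant) is not met → [e].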